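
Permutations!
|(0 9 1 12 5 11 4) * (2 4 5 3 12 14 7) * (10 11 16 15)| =|(0 9 1 14 7 2 4)(3 12)(5 16 15 10 11)| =70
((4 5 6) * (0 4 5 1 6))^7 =((0 4 1 6 5))^7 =(0 1 5 4 6)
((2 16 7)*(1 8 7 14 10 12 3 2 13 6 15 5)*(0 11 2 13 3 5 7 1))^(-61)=(0 16 12 11 14 5 2 10)(1 8)(3 7 15 6 13)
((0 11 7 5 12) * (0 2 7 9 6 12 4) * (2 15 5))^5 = (0 15 9 4 12 11 5 6)(2 7) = ((0 11 9 6 12 15 5 4)(2 7))^5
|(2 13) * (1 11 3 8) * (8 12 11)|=6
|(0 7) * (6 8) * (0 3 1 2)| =10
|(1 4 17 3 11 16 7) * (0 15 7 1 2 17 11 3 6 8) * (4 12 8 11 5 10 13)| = |(0 15 7 2 17 6 11 16 1 12 8)(4 5 10 13)| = 44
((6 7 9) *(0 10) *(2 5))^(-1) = (0 10)(2 5)(6 9 7)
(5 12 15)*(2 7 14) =[0, 1, 7, 3, 4, 12, 6, 14, 8, 9, 10, 11, 15, 13, 2, 5] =(2 7 14)(5 12 15)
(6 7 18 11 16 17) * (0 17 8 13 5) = [17, 1, 2, 3, 4, 0, 7, 18, 13, 9, 10, 16, 12, 5, 14, 15, 8, 6, 11] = (0 17 6 7 18 11 16 8 13 5)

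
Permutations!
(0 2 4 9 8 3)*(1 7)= (0 2 4 9 8 3)(1 7)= [2, 7, 4, 0, 9, 5, 6, 1, 3, 8]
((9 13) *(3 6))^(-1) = (3 6)(9 13)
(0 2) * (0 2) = (2) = [0, 1, 2]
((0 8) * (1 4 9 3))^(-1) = ((0 8)(1 4 9 3))^(-1) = (0 8)(1 3 9 4)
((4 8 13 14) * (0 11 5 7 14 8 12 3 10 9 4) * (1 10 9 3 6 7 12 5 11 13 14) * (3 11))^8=((0 13 8 14)(1 10 11 3 9 4 5 12 6 7))^8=(14)(1 6 5 9 11)(3 10 7 12 4)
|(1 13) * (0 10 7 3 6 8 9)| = |(0 10 7 3 6 8 9)(1 13)| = 14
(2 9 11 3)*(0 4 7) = (0 4 7)(2 9 11 3) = [4, 1, 9, 2, 7, 5, 6, 0, 8, 11, 10, 3]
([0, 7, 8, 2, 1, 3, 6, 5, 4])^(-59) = (1 2 7 8 5 4 3)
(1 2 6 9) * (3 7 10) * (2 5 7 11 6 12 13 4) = (1 5 7 10 3 11 6 9)(2 12 13 4) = [0, 5, 12, 11, 2, 7, 9, 10, 8, 1, 3, 6, 13, 4]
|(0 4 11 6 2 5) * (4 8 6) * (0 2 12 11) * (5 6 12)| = |(0 8 12 11 4)(2 6 5)| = 15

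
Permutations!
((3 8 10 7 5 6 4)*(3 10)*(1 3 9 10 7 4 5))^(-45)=((1 3 8 9 10 4 7)(5 6))^(-45)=(1 10 3 4 8 7 9)(5 6)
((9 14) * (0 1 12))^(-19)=(0 12 1)(9 14)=((0 1 12)(9 14))^(-19)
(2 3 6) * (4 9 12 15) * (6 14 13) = [0, 1, 3, 14, 9, 5, 2, 7, 8, 12, 10, 11, 15, 6, 13, 4] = (2 3 14 13 6)(4 9 12 15)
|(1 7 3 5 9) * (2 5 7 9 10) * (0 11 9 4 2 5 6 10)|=|(0 11 9 1 4 2 6 10 5)(3 7)|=18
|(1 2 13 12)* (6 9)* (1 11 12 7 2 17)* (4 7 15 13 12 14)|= 6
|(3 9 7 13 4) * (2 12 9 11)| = |(2 12 9 7 13 4 3 11)| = 8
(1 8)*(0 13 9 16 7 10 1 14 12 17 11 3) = (0 13 9 16 7 10 1 8 14 12 17 11 3) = [13, 8, 2, 0, 4, 5, 6, 10, 14, 16, 1, 3, 17, 9, 12, 15, 7, 11]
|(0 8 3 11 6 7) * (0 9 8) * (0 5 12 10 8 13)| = 11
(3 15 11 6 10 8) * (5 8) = [0, 1, 2, 15, 4, 8, 10, 7, 3, 9, 5, 6, 12, 13, 14, 11] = (3 15 11 6 10 5 8)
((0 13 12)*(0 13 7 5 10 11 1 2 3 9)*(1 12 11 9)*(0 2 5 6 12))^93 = ((0 7 6 12 13 11)(1 5 10 9 2 3))^93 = (0 12)(1 9)(2 5)(3 10)(6 11)(7 13)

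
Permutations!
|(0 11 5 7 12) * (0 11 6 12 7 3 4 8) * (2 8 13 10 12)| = 28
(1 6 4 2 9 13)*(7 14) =(1 6 4 2 9 13)(7 14) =[0, 6, 9, 3, 2, 5, 4, 14, 8, 13, 10, 11, 12, 1, 7]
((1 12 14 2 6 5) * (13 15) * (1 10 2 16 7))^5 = ((1 12 14 16 7)(2 6 5 10)(13 15))^5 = (16)(2 6 5 10)(13 15)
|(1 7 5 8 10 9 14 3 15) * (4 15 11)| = 11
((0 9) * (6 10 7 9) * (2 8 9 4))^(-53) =((0 6 10 7 4 2 8 9))^(-53) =(0 7 8 6 4 9 10 2)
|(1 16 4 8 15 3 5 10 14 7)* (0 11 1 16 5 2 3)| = |(0 11 1 5 10 14 7 16 4 8 15)(2 3)| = 22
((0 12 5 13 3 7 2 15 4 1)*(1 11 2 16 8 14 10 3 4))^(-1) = (0 1 15 2 11 4 13 5 12)(3 10 14 8 16 7)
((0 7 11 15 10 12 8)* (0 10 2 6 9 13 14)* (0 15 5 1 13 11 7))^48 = (1 15 9)(2 11 13)(5 14 6)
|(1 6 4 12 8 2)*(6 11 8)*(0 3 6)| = 20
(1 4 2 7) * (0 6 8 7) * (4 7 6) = (0 4 2)(1 7)(6 8) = [4, 7, 0, 3, 2, 5, 8, 1, 6]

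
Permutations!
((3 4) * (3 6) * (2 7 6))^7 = (2 6 4 7 3)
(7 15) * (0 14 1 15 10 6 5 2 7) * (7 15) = [14, 7, 15, 3, 4, 2, 5, 10, 8, 9, 6, 11, 12, 13, 1, 0] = (0 14 1 7 10 6 5 2 15)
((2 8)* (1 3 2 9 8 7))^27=(1 7 2 3)(8 9)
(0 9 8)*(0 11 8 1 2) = [9, 2, 0, 3, 4, 5, 6, 7, 11, 1, 10, 8] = (0 9 1 2)(8 11)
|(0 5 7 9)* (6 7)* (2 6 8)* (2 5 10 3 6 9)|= |(0 10 3 6 7 2 9)(5 8)|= 14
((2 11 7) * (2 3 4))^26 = ((2 11 7 3 4))^26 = (2 11 7 3 4)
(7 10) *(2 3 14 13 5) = [0, 1, 3, 14, 4, 2, 6, 10, 8, 9, 7, 11, 12, 5, 13] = (2 3 14 13 5)(7 10)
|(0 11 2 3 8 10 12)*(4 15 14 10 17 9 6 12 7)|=45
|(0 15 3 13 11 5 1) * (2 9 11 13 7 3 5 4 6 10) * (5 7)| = 6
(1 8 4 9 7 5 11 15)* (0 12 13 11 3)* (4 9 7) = (0 12 13 11 15 1 8 9 4 7 5 3) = [12, 8, 2, 0, 7, 3, 6, 5, 9, 4, 10, 15, 13, 11, 14, 1]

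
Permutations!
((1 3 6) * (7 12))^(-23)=((1 3 6)(7 12))^(-23)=(1 3 6)(7 12)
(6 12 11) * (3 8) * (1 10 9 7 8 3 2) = (1 10 9 7 8 2)(6 12 11) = [0, 10, 1, 3, 4, 5, 12, 8, 2, 7, 9, 6, 11]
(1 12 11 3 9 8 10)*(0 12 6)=(0 12 11 3 9 8 10 1 6)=[12, 6, 2, 9, 4, 5, 0, 7, 10, 8, 1, 3, 11]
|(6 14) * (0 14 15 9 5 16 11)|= 8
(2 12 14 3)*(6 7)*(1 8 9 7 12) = (1 8 9 7 6 12 14 3 2) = [0, 8, 1, 2, 4, 5, 12, 6, 9, 7, 10, 11, 14, 13, 3]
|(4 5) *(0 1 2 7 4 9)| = 7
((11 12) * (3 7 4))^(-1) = (3 4 7)(11 12)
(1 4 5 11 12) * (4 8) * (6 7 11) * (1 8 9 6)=(1 9 6 7 11 12 8 4 5)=[0, 9, 2, 3, 5, 1, 7, 11, 4, 6, 10, 12, 8]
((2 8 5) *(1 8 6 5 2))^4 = (1 5 6 2 8)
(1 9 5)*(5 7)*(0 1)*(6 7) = [1, 9, 2, 3, 4, 0, 7, 5, 8, 6] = (0 1 9 6 7 5)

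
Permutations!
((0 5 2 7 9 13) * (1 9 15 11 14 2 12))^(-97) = ((0 5 12 1 9 13)(2 7 15 11 14))^(-97) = (0 13 9 1 12 5)(2 11 7 14 15)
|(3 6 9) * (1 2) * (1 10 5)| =12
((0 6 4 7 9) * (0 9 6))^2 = ((9)(4 7 6))^2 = (9)(4 6 7)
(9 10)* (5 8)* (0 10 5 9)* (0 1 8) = (0 10 1 8 9 5) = [10, 8, 2, 3, 4, 0, 6, 7, 9, 5, 1]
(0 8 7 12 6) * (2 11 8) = (0 2 11 8 7 12 6) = [2, 1, 11, 3, 4, 5, 0, 12, 7, 9, 10, 8, 6]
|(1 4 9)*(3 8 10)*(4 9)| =|(1 9)(3 8 10)| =6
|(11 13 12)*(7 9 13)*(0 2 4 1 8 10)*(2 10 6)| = 10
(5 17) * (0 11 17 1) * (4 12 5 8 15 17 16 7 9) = (0 11 16 7 9 4 12 5 1)(8 15 17) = [11, 0, 2, 3, 12, 1, 6, 9, 15, 4, 10, 16, 5, 13, 14, 17, 7, 8]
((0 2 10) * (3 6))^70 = ((0 2 10)(3 6))^70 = (0 2 10)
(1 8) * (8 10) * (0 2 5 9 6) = (0 2 5 9 6)(1 10 8) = [2, 10, 5, 3, 4, 9, 0, 7, 1, 6, 8]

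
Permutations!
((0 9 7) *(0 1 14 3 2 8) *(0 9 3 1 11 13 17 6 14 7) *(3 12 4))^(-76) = (0 12 4 3 2 8 9)(1 7 11 13 17 6 14)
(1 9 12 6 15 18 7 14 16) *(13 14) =(1 9 12 6 15 18 7 13 14 16) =[0, 9, 2, 3, 4, 5, 15, 13, 8, 12, 10, 11, 6, 14, 16, 18, 1, 17, 7]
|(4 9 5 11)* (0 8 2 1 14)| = |(0 8 2 1 14)(4 9 5 11)| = 20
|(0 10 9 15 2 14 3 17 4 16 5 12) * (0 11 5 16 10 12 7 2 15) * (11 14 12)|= 12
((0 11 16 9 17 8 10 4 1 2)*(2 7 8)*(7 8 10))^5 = ((0 11 16 9 17 2)(1 8 7 10 4))^5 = (0 2 17 9 16 11)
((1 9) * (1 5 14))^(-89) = (1 14 5 9)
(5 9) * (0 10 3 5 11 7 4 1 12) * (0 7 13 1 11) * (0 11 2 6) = (0 10 3 5 9 11 13 1 12 7 4 2 6) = [10, 12, 6, 5, 2, 9, 0, 4, 8, 11, 3, 13, 7, 1]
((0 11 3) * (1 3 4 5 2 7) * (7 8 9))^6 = (0 9 4 1 2)(3 8 11 7 5)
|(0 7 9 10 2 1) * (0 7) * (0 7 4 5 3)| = |(0 7 9 10 2 1 4 5 3)| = 9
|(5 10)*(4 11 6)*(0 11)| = 4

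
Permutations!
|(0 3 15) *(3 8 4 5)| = |(0 8 4 5 3 15)| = 6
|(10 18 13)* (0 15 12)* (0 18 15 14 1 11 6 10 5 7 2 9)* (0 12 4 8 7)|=|(0 14 1 11 6 10 15 4 8 7 2 9 12 18 13 5)|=16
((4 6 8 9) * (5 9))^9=((4 6 8 5 9))^9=(4 9 5 8 6)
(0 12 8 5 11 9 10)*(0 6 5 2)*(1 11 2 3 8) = (0 12 1 11 9 10 6 5 2)(3 8) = [12, 11, 0, 8, 4, 2, 5, 7, 3, 10, 6, 9, 1]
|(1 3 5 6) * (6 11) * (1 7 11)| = 3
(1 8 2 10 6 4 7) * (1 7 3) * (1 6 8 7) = (1 7)(2 10 8)(3 6 4) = [0, 7, 10, 6, 3, 5, 4, 1, 2, 9, 8]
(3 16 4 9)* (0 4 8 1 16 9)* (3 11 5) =[4, 16, 2, 9, 0, 3, 6, 7, 1, 11, 10, 5, 12, 13, 14, 15, 8] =(0 4)(1 16 8)(3 9 11 5)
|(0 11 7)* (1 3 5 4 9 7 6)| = 9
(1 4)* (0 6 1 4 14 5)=(0 6 1 14 5)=[6, 14, 2, 3, 4, 0, 1, 7, 8, 9, 10, 11, 12, 13, 5]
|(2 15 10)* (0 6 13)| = 3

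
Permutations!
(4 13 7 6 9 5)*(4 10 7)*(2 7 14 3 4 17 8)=(2 7 6 9 5 10 14 3 4 13 17 8)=[0, 1, 7, 4, 13, 10, 9, 6, 2, 5, 14, 11, 12, 17, 3, 15, 16, 8]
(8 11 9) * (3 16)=(3 16)(8 11 9)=[0, 1, 2, 16, 4, 5, 6, 7, 11, 8, 10, 9, 12, 13, 14, 15, 3]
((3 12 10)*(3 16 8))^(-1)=(3 8 16 10 12)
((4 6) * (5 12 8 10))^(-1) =(4 6)(5 10 8 12)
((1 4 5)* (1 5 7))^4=((1 4 7))^4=(1 4 7)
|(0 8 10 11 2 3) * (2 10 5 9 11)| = |(0 8 5 9 11 10 2 3)| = 8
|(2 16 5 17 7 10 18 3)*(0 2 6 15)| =|(0 2 16 5 17 7 10 18 3 6 15)| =11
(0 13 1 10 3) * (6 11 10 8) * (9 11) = (0 13 1 8 6 9 11 10 3) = [13, 8, 2, 0, 4, 5, 9, 7, 6, 11, 3, 10, 12, 1]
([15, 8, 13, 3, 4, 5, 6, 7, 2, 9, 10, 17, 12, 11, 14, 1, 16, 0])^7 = [17, 15, 8, 3, 4, 5, 6, 7, 1, 9, 10, 13, 12, 2, 14, 0, 16, 11]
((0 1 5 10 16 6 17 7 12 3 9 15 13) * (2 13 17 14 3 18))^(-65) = ((0 1 5 10 16 6 14 3 9 15 17 7 12 18 2 13))^(-65) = (0 13 2 18 12 7 17 15 9 3 14 6 16 10 5 1)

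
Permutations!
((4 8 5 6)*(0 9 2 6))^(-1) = ((0 9 2 6 4 8 5))^(-1) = (0 5 8 4 6 2 9)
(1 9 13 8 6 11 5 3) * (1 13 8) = [0, 9, 2, 13, 4, 3, 11, 7, 6, 8, 10, 5, 12, 1] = (1 9 8 6 11 5 3 13)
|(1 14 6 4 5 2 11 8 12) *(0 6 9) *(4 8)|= |(0 6 8 12 1 14 9)(2 11 4 5)|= 28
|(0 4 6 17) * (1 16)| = 4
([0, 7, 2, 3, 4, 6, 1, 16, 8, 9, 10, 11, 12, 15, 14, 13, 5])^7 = [0, 16, 2, 3, 4, 1, 7, 5, 8, 9, 10, 11, 12, 15, 14, 13, 6]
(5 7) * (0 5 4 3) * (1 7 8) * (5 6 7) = (0 6 7 4 3)(1 5 8) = [6, 5, 2, 0, 3, 8, 7, 4, 1]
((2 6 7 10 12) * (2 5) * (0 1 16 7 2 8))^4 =(0 10)(1 12)(5 16)(7 8) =((0 1 16 7 10 12 5 8)(2 6))^4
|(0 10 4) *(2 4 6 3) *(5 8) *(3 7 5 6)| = 20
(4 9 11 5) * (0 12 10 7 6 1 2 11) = (0 12 10 7 6 1 2 11 5 4 9) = [12, 2, 11, 3, 9, 4, 1, 6, 8, 0, 7, 5, 10]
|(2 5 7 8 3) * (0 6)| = 10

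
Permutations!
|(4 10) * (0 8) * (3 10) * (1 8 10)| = |(0 10 4 3 1 8)| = 6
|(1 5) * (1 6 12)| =|(1 5 6 12)| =4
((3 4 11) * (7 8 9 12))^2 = (3 11 4)(7 9)(8 12)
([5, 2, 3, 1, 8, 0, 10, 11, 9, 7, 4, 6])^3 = [5, 1, 2, 3, 7, 0, 8, 10, 11, 6, 9, 4]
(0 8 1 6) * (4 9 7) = (0 8 1 6)(4 9 7) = [8, 6, 2, 3, 9, 5, 0, 4, 1, 7]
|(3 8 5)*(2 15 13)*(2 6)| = 12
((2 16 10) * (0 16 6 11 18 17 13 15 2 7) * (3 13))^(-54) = ((0 16 10 7)(2 6 11 18 17 3 13 15))^(-54) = (0 10)(2 11 17 13)(3 15 6 18)(7 16)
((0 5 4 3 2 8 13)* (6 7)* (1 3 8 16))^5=((0 5 4 8 13)(1 3 2 16)(6 7))^5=(1 3 2 16)(6 7)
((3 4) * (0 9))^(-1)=((0 9)(3 4))^(-1)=(0 9)(3 4)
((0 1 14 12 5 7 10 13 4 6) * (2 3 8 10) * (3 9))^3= (0 12 2 8 4 1 5 9 10 6 14 7 3 13)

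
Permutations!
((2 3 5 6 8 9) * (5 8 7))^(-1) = ((2 3 8 9)(5 6 7))^(-1) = (2 9 8 3)(5 7 6)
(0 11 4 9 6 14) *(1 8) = (0 11 4 9 6 14)(1 8) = [11, 8, 2, 3, 9, 5, 14, 7, 1, 6, 10, 4, 12, 13, 0]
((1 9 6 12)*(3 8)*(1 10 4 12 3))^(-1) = (1 8 3 6 9)(4 10 12)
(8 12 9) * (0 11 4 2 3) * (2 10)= (0 11 4 10 2 3)(8 12 9)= [11, 1, 3, 0, 10, 5, 6, 7, 12, 8, 2, 4, 9]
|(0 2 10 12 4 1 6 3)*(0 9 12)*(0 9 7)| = 10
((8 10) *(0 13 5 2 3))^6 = ((0 13 5 2 3)(8 10))^6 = (0 13 5 2 3)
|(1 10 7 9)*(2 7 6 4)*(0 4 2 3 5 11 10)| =11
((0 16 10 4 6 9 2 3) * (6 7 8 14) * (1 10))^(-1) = (0 3 2 9 6 14 8 7 4 10 1 16)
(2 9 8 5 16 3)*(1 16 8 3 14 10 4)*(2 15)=[0, 16, 9, 15, 1, 8, 6, 7, 5, 3, 4, 11, 12, 13, 10, 2, 14]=(1 16 14 10 4)(2 9 3 15)(5 8)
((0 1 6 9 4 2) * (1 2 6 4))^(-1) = ((0 2)(1 4 6 9))^(-1) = (0 2)(1 9 6 4)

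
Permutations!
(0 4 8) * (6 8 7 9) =(0 4 7 9 6 8) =[4, 1, 2, 3, 7, 5, 8, 9, 0, 6]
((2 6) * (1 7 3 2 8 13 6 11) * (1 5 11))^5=(1 7 3 2)(5 11)(6 13 8)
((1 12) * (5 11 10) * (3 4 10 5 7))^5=((1 12)(3 4 10 7)(5 11))^5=(1 12)(3 4 10 7)(5 11)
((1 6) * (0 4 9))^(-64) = ((0 4 9)(1 6))^(-64) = (0 9 4)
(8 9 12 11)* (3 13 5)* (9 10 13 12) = (3 12 11 8 10 13 5) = [0, 1, 2, 12, 4, 3, 6, 7, 10, 9, 13, 8, 11, 5]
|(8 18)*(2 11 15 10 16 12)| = |(2 11 15 10 16 12)(8 18)| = 6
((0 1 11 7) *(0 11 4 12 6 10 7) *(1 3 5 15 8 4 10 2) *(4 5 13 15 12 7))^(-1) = (0 11 7 4 10 1 2 6 12 5 8 15 13 3)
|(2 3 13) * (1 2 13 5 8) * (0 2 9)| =|(13)(0 2 3 5 8 1 9)| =7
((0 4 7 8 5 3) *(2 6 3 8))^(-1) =((0 4 7 2 6 3)(5 8))^(-1) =(0 3 6 2 7 4)(5 8)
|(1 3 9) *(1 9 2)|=|(9)(1 3 2)|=3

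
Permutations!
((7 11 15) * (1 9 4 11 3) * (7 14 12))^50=(1 14 9 12 4 7 11 3 15)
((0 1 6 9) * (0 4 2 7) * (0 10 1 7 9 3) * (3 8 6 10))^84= (10)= ((0 7 3)(1 10)(2 9 4)(6 8))^84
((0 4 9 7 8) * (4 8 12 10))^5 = ((0 8)(4 9 7 12 10))^5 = (12)(0 8)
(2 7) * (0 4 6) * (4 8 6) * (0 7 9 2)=(0 8 6 7)(2 9)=[8, 1, 9, 3, 4, 5, 7, 0, 6, 2]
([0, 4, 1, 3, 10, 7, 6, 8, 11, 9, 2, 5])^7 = (1 2 10 4)(5 11 8 7)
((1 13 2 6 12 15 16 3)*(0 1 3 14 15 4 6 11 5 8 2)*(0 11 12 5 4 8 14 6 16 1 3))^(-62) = (1 13 11 4 16 6 5 14 15)(2 12 8)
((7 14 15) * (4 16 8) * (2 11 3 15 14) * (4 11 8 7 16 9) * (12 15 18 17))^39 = ((2 8 11 3 18 17 12 15 16 7)(4 9))^39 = (2 7 16 15 12 17 18 3 11 8)(4 9)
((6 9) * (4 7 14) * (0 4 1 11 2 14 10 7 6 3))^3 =(0 9 4 3 6)(1 14 2 11)(7 10)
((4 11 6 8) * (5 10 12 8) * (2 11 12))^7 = (2 6 10 11 5)(4 12 8) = ((2 11 6 5 10)(4 12 8))^7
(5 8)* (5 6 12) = [0, 1, 2, 3, 4, 8, 12, 7, 6, 9, 10, 11, 5] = (5 8 6 12)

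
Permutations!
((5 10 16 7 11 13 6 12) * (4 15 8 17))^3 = (4 17 8 15)(5 7 6 10 11 12 16 13) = ((4 15 8 17)(5 10 16 7 11 13 6 12))^3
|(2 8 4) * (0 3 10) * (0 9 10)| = 6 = |(0 3)(2 8 4)(9 10)|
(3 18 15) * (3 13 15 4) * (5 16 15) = (3 18 4)(5 16 15 13) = [0, 1, 2, 18, 3, 16, 6, 7, 8, 9, 10, 11, 12, 5, 14, 13, 15, 17, 4]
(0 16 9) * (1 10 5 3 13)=(0 16 9)(1 10 5 3 13)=[16, 10, 2, 13, 4, 3, 6, 7, 8, 0, 5, 11, 12, 1, 14, 15, 9]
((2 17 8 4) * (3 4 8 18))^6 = ((2 17 18 3 4))^6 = (2 17 18 3 4)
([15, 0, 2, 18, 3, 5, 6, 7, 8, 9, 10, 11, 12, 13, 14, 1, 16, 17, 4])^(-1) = (0 1 15)(3 4 18)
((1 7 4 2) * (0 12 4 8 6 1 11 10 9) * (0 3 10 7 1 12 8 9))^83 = ((0 8 6 12 4 2 11 7 9 3 10))^83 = (0 11 8 7 6 9 12 3 4 10 2)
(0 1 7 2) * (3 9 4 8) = (0 1 7 2)(3 9 4 8) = [1, 7, 0, 9, 8, 5, 6, 2, 3, 4]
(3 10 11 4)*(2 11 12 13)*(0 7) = (0 7)(2 11 4 3 10 12 13) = [7, 1, 11, 10, 3, 5, 6, 0, 8, 9, 12, 4, 13, 2]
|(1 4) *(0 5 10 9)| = 4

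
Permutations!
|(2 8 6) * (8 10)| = |(2 10 8 6)| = 4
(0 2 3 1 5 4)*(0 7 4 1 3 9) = (0 2 9)(1 5)(4 7) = [2, 5, 9, 3, 7, 1, 6, 4, 8, 0]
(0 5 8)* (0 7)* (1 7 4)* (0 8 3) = (0 5 3)(1 7 8 4) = [5, 7, 2, 0, 1, 3, 6, 8, 4]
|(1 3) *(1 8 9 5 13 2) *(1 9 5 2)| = 10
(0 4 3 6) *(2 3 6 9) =(0 4 6)(2 3 9) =[4, 1, 3, 9, 6, 5, 0, 7, 8, 2]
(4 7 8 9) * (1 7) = [0, 7, 2, 3, 1, 5, 6, 8, 9, 4] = (1 7 8 9 4)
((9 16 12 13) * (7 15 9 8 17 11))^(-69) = (7 16 8)(9 13 11)(12 17 15)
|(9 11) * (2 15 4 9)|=|(2 15 4 9 11)|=5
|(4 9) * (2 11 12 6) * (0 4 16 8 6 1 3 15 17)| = 13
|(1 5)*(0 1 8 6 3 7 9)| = |(0 1 5 8 6 3 7 9)| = 8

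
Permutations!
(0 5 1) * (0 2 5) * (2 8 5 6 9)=(1 8 5)(2 6 9)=[0, 8, 6, 3, 4, 1, 9, 7, 5, 2]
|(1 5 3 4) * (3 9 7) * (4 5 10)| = |(1 10 4)(3 5 9 7)| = 12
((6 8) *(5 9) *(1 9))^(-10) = (1 5 9) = ((1 9 5)(6 8))^(-10)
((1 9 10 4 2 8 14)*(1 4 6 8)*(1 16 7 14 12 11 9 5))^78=(2 14 16 4 7)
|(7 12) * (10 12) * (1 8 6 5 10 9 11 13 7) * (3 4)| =|(1 8 6 5 10 12)(3 4)(7 9 11 13)| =12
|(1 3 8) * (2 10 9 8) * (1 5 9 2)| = 6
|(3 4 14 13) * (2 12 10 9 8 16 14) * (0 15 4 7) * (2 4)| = |(0 15 2 12 10 9 8 16 14 13 3 7)| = 12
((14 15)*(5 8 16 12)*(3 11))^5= ((3 11)(5 8 16 12)(14 15))^5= (3 11)(5 8 16 12)(14 15)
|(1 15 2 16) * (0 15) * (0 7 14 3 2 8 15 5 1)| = |(0 5 1 7 14 3 2 16)(8 15)| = 8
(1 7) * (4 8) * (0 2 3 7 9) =(0 2 3 7 1 9)(4 8) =[2, 9, 3, 7, 8, 5, 6, 1, 4, 0]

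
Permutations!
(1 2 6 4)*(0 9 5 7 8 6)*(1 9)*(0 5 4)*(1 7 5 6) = (0 7 8 1 2 6)(4 9) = [7, 2, 6, 3, 9, 5, 0, 8, 1, 4]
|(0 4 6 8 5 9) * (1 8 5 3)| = |(0 4 6 5 9)(1 8 3)| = 15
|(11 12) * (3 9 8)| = |(3 9 8)(11 12)| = 6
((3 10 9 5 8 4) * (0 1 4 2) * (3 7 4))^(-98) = (0 8 9 3)(1 2 5 10)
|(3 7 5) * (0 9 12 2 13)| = 15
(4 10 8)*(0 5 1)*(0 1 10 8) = [5, 1, 2, 3, 8, 10, 6, 7, 4, 9, 0] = (0 5 10)(4 8)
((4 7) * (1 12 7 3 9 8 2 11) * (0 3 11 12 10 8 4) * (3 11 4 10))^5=(0 10)(1 2)(3 12)(7 9)(8 11)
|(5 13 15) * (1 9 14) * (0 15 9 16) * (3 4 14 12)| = |(0 15 5 13 9 12 3 4 14 1 16)| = 11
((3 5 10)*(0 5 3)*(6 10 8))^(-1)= ((0 5 8 6 10))^(-1)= (0 10 6 8 5)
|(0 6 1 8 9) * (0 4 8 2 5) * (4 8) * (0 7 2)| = 6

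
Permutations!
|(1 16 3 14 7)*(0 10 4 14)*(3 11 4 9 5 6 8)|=|(0 10 9 5 6 8 3)(1 16 11 4 14 7)|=42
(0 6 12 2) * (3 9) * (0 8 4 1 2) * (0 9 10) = [6, 2, 8, 10, 1, 5, 12, 7, 4, 3, 0, 11, 9] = (0 6 12 9 3 10)(1 2 8 4)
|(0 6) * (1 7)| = |(0 6)(1 7)| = 2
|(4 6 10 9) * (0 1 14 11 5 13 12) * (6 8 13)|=12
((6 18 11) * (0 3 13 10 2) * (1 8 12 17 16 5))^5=(1 5 16 17 12 8)(6 11 18)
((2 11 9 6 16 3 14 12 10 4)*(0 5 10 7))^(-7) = (0 9 7 11 12 2 14 4 3 10 16 5 6) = ((0 5 10 4 2 11 9 6 16 3 14 12 7))^(-7)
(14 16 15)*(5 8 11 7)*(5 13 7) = (5 8 11)(7 13)(14 16 15) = [0, 1, 2, 3, 4, 8, 6, 13, 11, 9, 10, 5, 12, 7, 16, 14, 15]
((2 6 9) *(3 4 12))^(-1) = ((2 6 9)(3 4 12))^(-1) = (2 9 6)(3 12 4)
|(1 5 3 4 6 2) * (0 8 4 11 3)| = 14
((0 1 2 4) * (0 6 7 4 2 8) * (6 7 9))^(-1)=((0 1 8)(4 7)(6 9))^(-1)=(0 8 1)(4 7)(6 9)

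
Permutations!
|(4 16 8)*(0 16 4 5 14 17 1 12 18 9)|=10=|(0 16 8 5 14 17 1 12 18 9)|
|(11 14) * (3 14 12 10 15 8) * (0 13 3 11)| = 20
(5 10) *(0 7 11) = (0 7 11)(5 10) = [7, 1, 2, 3, 4, 10, 6, 11, 8, 9, 5, 0]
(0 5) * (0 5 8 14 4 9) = (0 8 14 4 9) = [8, 1, 2, 3, 9, 5, 6, 7, 14, 0, 10, 11, 12, 13, 4]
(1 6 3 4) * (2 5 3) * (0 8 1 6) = (0 8 1)(2 5 3 4 6) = [8, 0, 5, 4, 6, 3, 2, 7, 1]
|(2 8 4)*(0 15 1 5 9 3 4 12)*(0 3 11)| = |(0 15 1 5 9 11)(2 8 12 3 4)| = 30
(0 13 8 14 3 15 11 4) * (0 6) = (0 13 8 14 3 15 11 4 6) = [13, 1, 2, 15, 6, 5, 0, 7, 14, 9, 10, 4, 12, 8, 3, 11]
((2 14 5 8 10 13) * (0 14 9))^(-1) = ((0 14 5 8 10 13 2 9))^(-1) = (0 9 2 13 10 8 5 14)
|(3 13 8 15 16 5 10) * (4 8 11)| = 9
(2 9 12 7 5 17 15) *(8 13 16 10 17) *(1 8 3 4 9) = (1 8 13 16 10 17 15 2)(3 4 9 12 7 5) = [0, 8, 1, 4, 9, 3, 6, 5, 13, 12, 17, 11, 7, 16, 14, 2, 10, 15]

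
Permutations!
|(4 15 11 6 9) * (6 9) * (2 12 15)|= |(2 12 15 11 9 4)|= 6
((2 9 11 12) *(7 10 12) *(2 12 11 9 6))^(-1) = (12)(2 6)(7 11 10)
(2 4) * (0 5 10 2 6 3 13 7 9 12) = (0 5 10 2 4 6 3 13 7 9 12) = [5, 1, 4, 13, 6, 10, 3, 9, 8, 12, 2, 11, 0, 7]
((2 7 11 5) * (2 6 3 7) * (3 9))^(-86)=((3 7 11 5 6 9))^(-86)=(3 6 11)(5 7 9)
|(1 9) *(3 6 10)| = |(1 9)(3 6 10)| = 6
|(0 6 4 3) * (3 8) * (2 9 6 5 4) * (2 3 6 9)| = 6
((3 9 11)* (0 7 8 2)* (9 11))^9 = (0 7 8 2)(3 11)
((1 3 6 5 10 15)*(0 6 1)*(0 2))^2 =(0 5 15)(2 6 10)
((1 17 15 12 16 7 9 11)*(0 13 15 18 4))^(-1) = (0 4 18 17 1 11 9 7 16 12 15 13)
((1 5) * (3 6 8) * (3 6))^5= ((1 5)(6 8))^5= (1 5)(6 8)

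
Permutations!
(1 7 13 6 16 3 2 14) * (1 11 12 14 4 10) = (1 7 13 6 16 3 2 4 10)(11 12 14) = [0, 7, 4, 2, 10, 5, 16, 13, 8, 9, 1, 12, 14, 6, 11, 15, 3]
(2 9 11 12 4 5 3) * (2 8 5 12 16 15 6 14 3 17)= (2 9 11 16 15 6 14 3 8 5 17)(4 12)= [0, 1, 9, 8, 12, 17, 14, 7, 5, 11, 10, 16, 4, 13, 3, 6, 15, 2]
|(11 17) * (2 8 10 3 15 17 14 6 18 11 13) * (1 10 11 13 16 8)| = 13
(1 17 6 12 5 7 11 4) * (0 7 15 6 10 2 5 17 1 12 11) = (0 7)(2 5 15 6 11 4 12 17 10) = [7, 1, 5, 3, 12, 15, 11, 0, 8, 9, 2, 4, 17, 13, 14, 6, 16, 10]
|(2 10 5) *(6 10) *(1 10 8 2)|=|(1 10 5)(2 6 8)|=3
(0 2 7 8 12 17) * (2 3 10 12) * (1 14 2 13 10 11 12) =(0 3 11 12 17)(1 14 2 7 8 13 10) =[3, 14, 7, 11, 4, 5, 6, 8, 13, 9, 1, 12, 17, 10, 2, 15, 16, 0]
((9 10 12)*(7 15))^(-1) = ((7 15)(9 10 12))^(-1) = (7 15)(9 12 10)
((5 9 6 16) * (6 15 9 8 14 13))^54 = ((5 8 14 13 6 16)(9 15))^54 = (16)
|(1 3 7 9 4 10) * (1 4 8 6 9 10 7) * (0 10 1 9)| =9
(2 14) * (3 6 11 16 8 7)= (2 14)(3 6 11 16 8 7)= [0, 1, 14, 6, 4, 5, 11, 3, 7, 9, 10, 16, 12, 13, 2, 15, 8]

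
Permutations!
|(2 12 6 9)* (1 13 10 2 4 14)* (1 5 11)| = |(1 13 10 2 12 6 9 4 14 5 11)| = 11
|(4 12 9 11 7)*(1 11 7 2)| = 12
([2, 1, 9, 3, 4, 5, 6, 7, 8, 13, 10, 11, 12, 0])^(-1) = [13, 1, 0, 3, 4, 5, 6, 7, 8, 2, 10, 11, 12, 9]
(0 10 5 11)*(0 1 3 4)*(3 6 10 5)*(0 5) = [0, 6, 2, 4, 5, 11, 10, 7, 8, 9, 3, 1] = (1 6 10 3 4 5 11)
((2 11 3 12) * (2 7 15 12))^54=(15)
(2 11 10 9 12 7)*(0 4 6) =(0 4 6)(2 11 10 9 12 7) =[4, 1, 11, 3, 6, 5, 0, 2, 8, 12, 9, 10, 7]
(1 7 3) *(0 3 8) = (0 3 1 7 8) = [3, 7, 2, 1, 4, 5, 6, 8, 0]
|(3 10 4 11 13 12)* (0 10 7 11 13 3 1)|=6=|(0 10 4 13 12 1)(3 7 11)|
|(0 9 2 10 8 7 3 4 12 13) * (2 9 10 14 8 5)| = |(0 10 5 2 14 8 7 3 4 12 13)| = 11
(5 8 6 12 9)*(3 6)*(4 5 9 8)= (3 6 12 8)(4 5)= [0, 1, 2, 6, 5, 4, 12, 7, 3, 9, 10, 11, 8]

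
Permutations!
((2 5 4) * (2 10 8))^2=((2 5 4 10 8))^2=(2 4 8 5 10)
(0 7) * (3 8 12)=[7, 1, 2, 8, 4, 5, 6, 0, 12, 9, 10, 11, 3]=(0 7)(3 8 12)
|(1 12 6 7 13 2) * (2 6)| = 3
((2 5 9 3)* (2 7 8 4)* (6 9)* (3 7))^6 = ((2 5 6 9 7 8 4))^6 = (2 4 8 7 9 6 5)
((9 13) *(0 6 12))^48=(13)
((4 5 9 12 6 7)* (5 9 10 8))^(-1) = ((4 9 12 6 7)(5 10 8))^(-1) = (4 7 6 12 9)(5 8 10)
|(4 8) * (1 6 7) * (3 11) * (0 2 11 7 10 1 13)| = 6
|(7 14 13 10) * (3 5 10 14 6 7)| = |(3 5 10)(6 7)(13 14)| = 6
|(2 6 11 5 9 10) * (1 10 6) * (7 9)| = |(1 10 2)(5 7 9 6 11)| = 15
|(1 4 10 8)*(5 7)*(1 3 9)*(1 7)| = 8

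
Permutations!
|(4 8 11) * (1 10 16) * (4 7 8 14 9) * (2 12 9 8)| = |(1 10 16)(2 12 9 4 14 8 11 7)| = 24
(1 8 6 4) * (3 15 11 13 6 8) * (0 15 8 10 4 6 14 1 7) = (0 15 11 13 14 1 3 8 10 4 7) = [15, 3, 2, 8, 7, 5, 6, 0, 10, 9, 4, 13, 12, 14, 1, 11]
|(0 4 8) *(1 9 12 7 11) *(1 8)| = |(0 4 1 9 12 7 11 8)| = 8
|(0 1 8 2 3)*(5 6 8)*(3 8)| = |(0 1 5 6 3)(2 8)| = 10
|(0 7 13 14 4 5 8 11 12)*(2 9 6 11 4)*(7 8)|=12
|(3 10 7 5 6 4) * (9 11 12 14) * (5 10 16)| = |(3 16 5 6 4)(7 10)(9 11 12 14)| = 20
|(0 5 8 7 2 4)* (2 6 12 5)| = 15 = |(0 2 4)(5 8 7 6 12)|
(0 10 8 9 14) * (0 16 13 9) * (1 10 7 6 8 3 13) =(0 7 6 8)(1 10 3 13 9 14 16) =[7, 10, 2, 13, 4, 5, 8, 6, 0, 14, 3, 11, 12, 9, 16, 15, 1]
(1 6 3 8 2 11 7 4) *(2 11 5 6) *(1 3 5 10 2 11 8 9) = (1 11 7 4 3 9)(2 10)(5 6) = [0, 11, 10, 9, 3, 6, 5, 4, 8, 1, 2, 7]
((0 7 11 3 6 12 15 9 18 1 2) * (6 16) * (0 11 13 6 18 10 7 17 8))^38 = (0 8 17)(1 11 16)(2 3 18)(6 9 13 15 7 12 10)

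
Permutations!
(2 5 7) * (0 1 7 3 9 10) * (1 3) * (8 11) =(0 3 9 10)(1 7 2 5)(8 11) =[3, 7, 5, 9, 4, 1, 6, 2, 11, 10, 0, 8]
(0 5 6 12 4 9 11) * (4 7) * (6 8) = (0 5 8 6 12 7 4 9 11) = [5, 1, 2, 3, 9, 8, 12, 4, 6, 11, 10, 0, 7]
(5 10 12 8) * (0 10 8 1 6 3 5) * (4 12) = [10, 6, 2, 5, 12, 8, 3, 7, 0, 9, 4, 11, 1] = (0 10 4 12 1 6 3 5 8)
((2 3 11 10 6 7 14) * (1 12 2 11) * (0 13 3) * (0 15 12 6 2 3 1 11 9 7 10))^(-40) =((0 13 1 6 10 2 15 12 3 11)(7 14 9))^(-40) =(15)(7 9 14)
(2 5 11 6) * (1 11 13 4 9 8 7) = [0, 11, 5, 3, 9, 13, 2, 1, 7, 8, 10, 6, 12, 4] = (1 11 6 2 5 13 4 9 8 7)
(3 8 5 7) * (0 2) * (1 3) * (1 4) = (0 2)(1 3 8 5 7 4) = [2, 3, 0, 8, 1, 7, 6, 4, 5]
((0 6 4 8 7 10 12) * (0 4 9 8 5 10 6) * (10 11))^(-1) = ((4 5 11 10 12)(6 9 8 7))^(-1) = (4 12 10 11 5)(6 7 8 9)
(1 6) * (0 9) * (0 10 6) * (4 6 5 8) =(0 9 10 5 8 4 6 1) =[9, 0, 2, 3, 6, 8, 1, 7, 4, 10, 5]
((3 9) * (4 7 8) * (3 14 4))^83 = (3 8 7 4 14 9) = ((3 9 14 4 7 8))^83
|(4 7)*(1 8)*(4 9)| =|(1 8)(4 7 9)| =6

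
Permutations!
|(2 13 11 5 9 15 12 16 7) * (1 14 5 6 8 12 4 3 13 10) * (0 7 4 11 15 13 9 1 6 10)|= 33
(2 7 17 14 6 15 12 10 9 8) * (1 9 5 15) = [0, 9, 7, 3, 4, 15, 1, 17, 2, 8, 5, 11, 10, 13, 6, 12, 16, 14] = (1 9 8 2 7 17 14 6)(5 15 12 10)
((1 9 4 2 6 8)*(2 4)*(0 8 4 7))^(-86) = (0 1 2 4)(6 7 8 9)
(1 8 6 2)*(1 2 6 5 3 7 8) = [0, 1, 2, 7, 4, 3, 6, 8, 5] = (3 7 8 5)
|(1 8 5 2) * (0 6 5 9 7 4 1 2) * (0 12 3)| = |(0 6 5 12 3)(1 8 9 7 4)| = 5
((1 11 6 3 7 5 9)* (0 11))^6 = (0 9 7 6)(1 5 3 11)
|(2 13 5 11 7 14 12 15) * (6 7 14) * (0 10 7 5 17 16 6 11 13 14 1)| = |(0 10 7 11 1)(2 14 12 15)(5 13 17 16 6)| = 20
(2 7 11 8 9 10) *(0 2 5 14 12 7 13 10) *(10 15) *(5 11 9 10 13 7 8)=(0 2 7 9)(5 14 12 8 10 11)(13 15)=[2, 1, 7, 3, 4, 14, 6, 9, 10, 0, 11, 5, 8, 15, 12, 13]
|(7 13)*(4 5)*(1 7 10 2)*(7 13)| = |(1 13 10 2)(4 5)| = 4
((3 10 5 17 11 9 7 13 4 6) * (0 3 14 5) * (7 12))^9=(4 13 7 12 9 11 17 5 14 6)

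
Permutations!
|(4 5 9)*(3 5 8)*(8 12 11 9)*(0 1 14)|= 12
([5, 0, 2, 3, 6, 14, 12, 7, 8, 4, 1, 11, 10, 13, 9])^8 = [1, 10, 2, 3, 9, 0, 4, 7, 8, 14, 12, 11, 6, 13, 5]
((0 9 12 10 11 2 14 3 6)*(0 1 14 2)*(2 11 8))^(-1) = ((0 9 12 10 8 2 11)(1 14 3 6))^(-1) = (0 11 2 8 10 12 9)(1 6 3 14)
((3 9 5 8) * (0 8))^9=(0 5 9 3 8)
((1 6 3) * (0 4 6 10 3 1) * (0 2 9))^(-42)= (0 2 10 6)(1 4 9 3)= ((0 4 6 1 10 3 2 9))^(-42)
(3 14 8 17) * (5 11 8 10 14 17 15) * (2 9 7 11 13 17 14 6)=(2 9 7 11 8 15 5 13 17 3 14 10 6)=[0, 1, 9, 14, 4, 13, 2, 11, 15, 7, 6, 8, 12, 17, 10, 5, 16, 3]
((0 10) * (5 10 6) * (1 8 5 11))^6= ((0 6 11 1 8 5 10))^6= (0 10 5 8 1 11 6)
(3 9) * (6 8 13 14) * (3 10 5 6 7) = [0, 1, 2, 9, 4, 6, 8, 3, 13, 10, 5, 11, 12, 14, 7] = (3 9 10 5 6 8 13 14 7)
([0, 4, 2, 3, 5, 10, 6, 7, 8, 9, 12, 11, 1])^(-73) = (1 5 12 4 10)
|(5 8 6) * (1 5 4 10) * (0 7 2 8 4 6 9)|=20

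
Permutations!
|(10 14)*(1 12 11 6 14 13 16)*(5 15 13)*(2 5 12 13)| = 15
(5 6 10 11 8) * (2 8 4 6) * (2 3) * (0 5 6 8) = (0 5 3 2)(4 8 6 10 11) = [5, 1, 0, 2, 8, 3, 10, 7, 6, 9, 11, 4]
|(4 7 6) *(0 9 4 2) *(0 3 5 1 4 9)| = 7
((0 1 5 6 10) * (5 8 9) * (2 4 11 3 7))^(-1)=((0 1 8 9 5 6 10)(2 4 11 3 7))^(-1)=(0 10 6 5 9 8 1)(2 7 3 11 4)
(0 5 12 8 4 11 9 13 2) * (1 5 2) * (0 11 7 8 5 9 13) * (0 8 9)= (0 2 11 13 1)(4 7 9 8)(5 12)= [2, 0, 11, 3, 7, 12, 6, 9, 4, 8, 10, 13, 5, 1]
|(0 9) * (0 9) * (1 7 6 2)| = 4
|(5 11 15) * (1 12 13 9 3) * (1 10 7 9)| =12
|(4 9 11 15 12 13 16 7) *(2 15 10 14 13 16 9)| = 30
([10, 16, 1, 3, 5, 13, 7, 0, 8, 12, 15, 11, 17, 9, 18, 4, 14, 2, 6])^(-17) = [7, 2, 17, 3, 15, 4, 18, 6, 8, 13, 0, 11, 9, 5, 16, 10, 1, 12, 14]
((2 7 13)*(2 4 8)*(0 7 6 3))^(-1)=(0 3 6 2 8 4 13 7)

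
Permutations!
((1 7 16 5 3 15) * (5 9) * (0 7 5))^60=((0 7 16 9)(1 5 3 15))^60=(16)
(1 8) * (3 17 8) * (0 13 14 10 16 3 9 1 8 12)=(0 13 14 10 16 3 17 12)(1 9)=[13, 9, 2, 17, 4, 5, 6, 7, 8, 1, 16, 11, 0, 14, 10, 15, 3, 12]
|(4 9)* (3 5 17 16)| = |(3 5 17 16)(4 9)| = 4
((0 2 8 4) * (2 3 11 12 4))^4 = (0 4 12 11 3)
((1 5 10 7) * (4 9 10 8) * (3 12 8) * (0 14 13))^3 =((0 14 13)(1 5 3 12 8 4 9 10 7))^3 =(14)(1 12 9)(3 4 7)(5 8 10)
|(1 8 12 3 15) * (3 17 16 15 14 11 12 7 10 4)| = |(1 8 7 10 4 3 14 11 12 17 16 15)| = 12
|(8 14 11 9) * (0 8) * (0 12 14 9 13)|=7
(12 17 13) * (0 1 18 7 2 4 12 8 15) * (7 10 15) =[1, 18, 4, 3, 12, 5, 6, 2, 7, 9, 15, 11, 17, 8, 14, 0, 16, 13, 10] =(0 1 18 10 15)(2 4 12 17 13 8 7)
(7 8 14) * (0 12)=(0 12)(7 8 14)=[12, 1, 2, 3, 4, 5, 6, 8, 14, 9, 10, 11, 0, 13, 7]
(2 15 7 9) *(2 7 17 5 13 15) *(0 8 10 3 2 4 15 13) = (0 8 10 3 2 4 15 17 5)(7 9) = [8, 1, 4, 2, 15, 0, 6, 9, 10, 7, 3, 11, 12, 13, 14, 17, 16, 5]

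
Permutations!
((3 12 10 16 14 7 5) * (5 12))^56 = ((3 5)(7 12 10 16 14))^56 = (7 12 10 16 14)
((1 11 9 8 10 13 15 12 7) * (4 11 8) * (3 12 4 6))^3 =(1 13 11 3)(4 6 7 10)(8 15 9 12) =((1 8 10 13 15 4 11 9 6 3 12 7))^3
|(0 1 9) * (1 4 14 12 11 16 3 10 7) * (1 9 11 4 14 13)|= |(0 14 12 4 13 1 11 16 3 10 7 9)|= 12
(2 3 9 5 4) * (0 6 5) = (0 6 5 4 2 3 9) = [6, 1, 3, 9, 2, 4, 5, 7, 8, 0]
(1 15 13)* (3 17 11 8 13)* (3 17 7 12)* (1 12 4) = [0, 15, 2, 7, 1, 5, 6, 4, 13, 9, 10, 8, 3, 12, 14, 17, 16, 11] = (1 15 17 11 8 13 12 3 7 4)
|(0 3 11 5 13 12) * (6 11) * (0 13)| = |(0 3 6 11 5)(12 13)| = 10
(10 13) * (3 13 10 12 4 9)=(3 13 12 4 9)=[0, 1, 2, 13, 9, 5, 6, 7, 8, 3, 10, 11, 4, 12]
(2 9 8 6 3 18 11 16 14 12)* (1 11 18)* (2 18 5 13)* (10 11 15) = (1 15 10 11 16 14 12 18 5 13 2 9 8 6 3) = [0, 15, 9, 1, 4, 13, 3, 7, 6, 8, 11, 16, 18, 2, 12, 10, 14, 17, 5]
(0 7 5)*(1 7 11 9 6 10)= (0 11 9 6 10 1 7 5)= [11, 7, 2, 3, 4, 0, 10, 5, 8, 6, 1, 9]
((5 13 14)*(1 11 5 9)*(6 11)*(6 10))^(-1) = (1 9 14 13 5 11 6 10)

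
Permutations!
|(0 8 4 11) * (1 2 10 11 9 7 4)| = 6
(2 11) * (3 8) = [0, 1, 11, 8, 4, 5, 6, 7, 3, 9, 10, 2] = (2 11)(3 8)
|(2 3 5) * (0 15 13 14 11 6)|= 6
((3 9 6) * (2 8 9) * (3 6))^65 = ((2 8 9 3))^65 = (2 8 9 3)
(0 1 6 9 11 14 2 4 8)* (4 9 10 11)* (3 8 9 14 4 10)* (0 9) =(0 1 6 3 8 9 10 11 4)(2 14) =[1, 6, 14, 8, 0, 5, 3, 7, 9, 10, 11, 4, 12, 13, 2]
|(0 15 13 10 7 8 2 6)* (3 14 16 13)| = 11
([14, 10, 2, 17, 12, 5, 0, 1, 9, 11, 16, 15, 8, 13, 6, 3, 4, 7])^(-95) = (0 14 6)(1 10 16 4 12 8 9 11 15 3 17 7)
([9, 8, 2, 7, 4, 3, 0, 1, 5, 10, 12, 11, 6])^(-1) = (0 6 12 10 9)(1 7 3 5 8)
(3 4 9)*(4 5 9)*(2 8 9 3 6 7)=(2 8 9 6 7)(3 5)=[0, 1, 8, 5, 4, 3, 7, 2, 9, 6]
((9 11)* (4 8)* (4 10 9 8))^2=(8 9)(10 11)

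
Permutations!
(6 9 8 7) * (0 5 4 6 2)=(0 5 4 6 9 8 7 2)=[5, 1, 0, 3, 6, 4, 9, 2, 7, 8]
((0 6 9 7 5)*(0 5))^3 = (0 7 9 6)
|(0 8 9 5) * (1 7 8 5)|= |(0 5)(1 7 8 9)|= 4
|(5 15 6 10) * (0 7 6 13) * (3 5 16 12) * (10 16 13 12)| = 12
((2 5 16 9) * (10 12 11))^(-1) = ((2 5 16 9)(10 12 11))^(-1) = (2 9 16 5)(10 11 12)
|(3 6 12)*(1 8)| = |(1 8)(3 6 12)| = 6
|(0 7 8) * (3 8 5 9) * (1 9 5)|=6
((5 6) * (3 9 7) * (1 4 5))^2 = ((1 4 5 6)(3 9 7))^2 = (1 5)(3 7 9)(4 6)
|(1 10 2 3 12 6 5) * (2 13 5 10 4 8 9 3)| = 10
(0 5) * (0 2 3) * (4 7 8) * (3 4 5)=(0 3)(2 4 7 8 5)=[3, 1, 4, 0, 7, 2, 6, 8, 5]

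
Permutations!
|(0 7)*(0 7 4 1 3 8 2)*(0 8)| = |(0 4 1 3)(2 8)| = 4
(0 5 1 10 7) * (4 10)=[5, 4, 2, 3, 10, 1, 6, 0, 8, 9, 7]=(0 5 1 4 10 7)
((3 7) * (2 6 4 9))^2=(2 4)(6 9)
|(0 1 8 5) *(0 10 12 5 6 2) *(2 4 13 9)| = 24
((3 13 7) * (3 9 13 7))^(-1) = ((3 7 9 13))^(-1) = (3 13 9 7)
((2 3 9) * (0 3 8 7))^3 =((0 3 9 2 8 7))^3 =(0 2)(3 8)(7 9)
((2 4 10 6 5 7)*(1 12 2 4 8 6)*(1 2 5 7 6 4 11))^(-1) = ((1 12 5 6 7 11)(2 8 4 10))^(-1) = (1 11 7 6 5 12)(2 10 4 8)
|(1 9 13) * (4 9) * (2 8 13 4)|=|(1 2 8 13)(4 9)|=4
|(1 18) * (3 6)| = 2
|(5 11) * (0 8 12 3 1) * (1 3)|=4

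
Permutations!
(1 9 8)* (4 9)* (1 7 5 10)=(1 4 9 8 7 5 10)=[0, 4, 2, 3, 9, 10, 6, 5, 7, 8, 1]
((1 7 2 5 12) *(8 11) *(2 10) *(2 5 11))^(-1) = (1 12 5 10 7)(2 8 11)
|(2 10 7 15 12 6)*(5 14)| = 6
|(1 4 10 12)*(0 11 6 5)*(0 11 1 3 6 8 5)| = |(0 1 4 10 12 3 6)(5 11 8)| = 21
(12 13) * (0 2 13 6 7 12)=(0 2 13)(6 7 12)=[2, 1, 13, 3, 4, 5, 7, 12, 8, 9, 10, 11, 6, 0]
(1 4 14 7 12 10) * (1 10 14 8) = (1 4 8)(7 12 14) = [0, 4, 2, 3, 8, 5, 6, 12, 1, 9, 10, 11, 14, 13, 7]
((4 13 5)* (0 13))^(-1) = ((0 13 5 4))^(-1) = (0 4 5 13)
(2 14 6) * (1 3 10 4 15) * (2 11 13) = (1 3 10 4 15)(2 14 6 11 13) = [0, 3, 14, 10, 15, 5, 11, 7, 8, 9, 4, 13, 12, 2, 6, 1]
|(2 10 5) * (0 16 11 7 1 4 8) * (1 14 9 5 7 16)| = 12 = |(0 1 4 8)(2 10 7 14 9 5)(11 16)|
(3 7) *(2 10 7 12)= (2 10 7 3 12)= [0, 1, 10, 12, 4, 5, 6, 3, 8, 9, 7, 11, 2]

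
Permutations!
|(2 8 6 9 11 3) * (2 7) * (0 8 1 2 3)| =10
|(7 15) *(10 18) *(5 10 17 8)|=|(5 10 18 17 8)(7 15)|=10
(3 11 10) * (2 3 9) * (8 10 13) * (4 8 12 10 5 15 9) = (2 3 11 13 12 10 4 8 5 15 9) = [0, 1, 3, 11, 8, 15, 6, 7, 5, 2, 4, 13, 10, 12, 14, 9]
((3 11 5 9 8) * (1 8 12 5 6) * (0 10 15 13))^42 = (0 15)(1 3 6 8 11)(10 13)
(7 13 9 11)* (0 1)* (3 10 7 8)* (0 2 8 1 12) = (0 12)(1 2 8 3 10 7 13 9 11) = [12, 2, 8, 10, 4, 5, 6, 13, 3, 11, 7, 1, 0, 9]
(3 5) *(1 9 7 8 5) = (1 9 7 8 5 3) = [0, 9, 2, 1, 4, 3, 6, 8, 5, 7]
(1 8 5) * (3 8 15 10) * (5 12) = (1 15 10 3 8 12 5) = [0, 15, 2, 8, 4, 1, 6, 7, 12, 9, 3, 11, 5, 13, 14, 10]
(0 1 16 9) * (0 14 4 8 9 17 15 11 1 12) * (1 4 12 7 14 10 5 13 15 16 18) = (0 7 14 12)(1 18)(4 8 9 10 5 13 15 11)(16 17) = [7, 18, 2, 3, 8, 13, 6, 14, 9, 10, 5, 4, 0, 15, 12, 11, 17, 16, 1]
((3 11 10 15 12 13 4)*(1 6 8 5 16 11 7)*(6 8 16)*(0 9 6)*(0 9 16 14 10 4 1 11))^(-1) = ((0 16)(1 8 5 9 6 14 10 15 12 13)(3 7 11 4))^(-1) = (0 16)(1 13 12 15 10 14 6 9 5 8)(3 4 11 7)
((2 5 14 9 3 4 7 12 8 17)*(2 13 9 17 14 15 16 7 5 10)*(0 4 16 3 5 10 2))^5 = (0 10 4)(3 14 15 8 5 12 9 7 13 16 17)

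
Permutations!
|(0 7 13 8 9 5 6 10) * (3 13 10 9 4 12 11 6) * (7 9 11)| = 10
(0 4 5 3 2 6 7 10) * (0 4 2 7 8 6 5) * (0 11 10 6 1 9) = (0 2 5 3 7 6 8 1 9)(4 11 10) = [2, 9, 5, 7, 11, 3, 8, 6, 1, 0, 4, 10]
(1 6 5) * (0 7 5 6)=(0 7 5 1)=[7, 0, 2, 3, 4, 1, 6, 5]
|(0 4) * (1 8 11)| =6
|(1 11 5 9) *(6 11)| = |(1 6 11 5 9)| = 5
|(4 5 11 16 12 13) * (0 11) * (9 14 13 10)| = 10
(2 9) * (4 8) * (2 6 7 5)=[0, 1, 9, 3, 8, 2, 7, 5, 4, 6]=(2 9 6 7 5)(4 8)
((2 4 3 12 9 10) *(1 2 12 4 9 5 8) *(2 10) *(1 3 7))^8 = ((1 10 12 5 8 3 4 7)(2 9))^8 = (12)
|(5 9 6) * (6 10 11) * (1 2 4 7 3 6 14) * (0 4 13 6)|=|(0 4 7 3)(1 2 13 6 5 9 10 11 14)|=36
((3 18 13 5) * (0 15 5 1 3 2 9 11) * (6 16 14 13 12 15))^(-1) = (0 11 9 2 5 15 12 18 3 1 13 14 16 6)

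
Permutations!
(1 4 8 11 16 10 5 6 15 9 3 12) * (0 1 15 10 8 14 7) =(0 1 4 14 7)(3 12 15 9)(5 6 10)(8 11 16) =[1, 4, 2, 12, 14, 6, 10, 0, 11, 3, 5, 16, 15, 13, 7, 9, 8]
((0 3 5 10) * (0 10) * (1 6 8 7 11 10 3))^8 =((0 1 6 8 7 11 10 3 5))^8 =(0 5 3 10 11 7 8 6 1)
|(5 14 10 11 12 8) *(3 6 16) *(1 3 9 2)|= 6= |(1 3 6 16 9 2)(5 14 10 11 12 8)|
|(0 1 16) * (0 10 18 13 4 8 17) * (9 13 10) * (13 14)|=|(0 1 16 9 14 13 4 8 17)(10 18)|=18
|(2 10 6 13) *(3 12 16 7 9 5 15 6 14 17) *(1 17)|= |(1 17 3 12 16 7 9 5 15 6 13 2 10 14)|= 14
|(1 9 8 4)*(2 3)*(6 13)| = 4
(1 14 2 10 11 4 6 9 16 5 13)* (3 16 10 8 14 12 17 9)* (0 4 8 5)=(0 4 6 3 16)(1 12 17 9 10 11 8 14 2 5 13)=[4, 12, 5, 16, 6, 13, 3, 7, 14, 10, 11, 8, 17, 1, 2, 15, 0, 9]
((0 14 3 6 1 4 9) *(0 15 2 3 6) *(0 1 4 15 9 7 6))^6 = ((0 14)(1 15 2 3)(4 7 6))^6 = (1 2)(3 15)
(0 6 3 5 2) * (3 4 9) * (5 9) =[6, 1, 0, 9, 5, 2, 4, 7, 8, 3] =(0 6 4 5 2)(3 9)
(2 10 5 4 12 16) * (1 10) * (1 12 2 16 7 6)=(16)(1 10 5 4 2 12 7 6)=[0, 10, 12, 3, 2, 4, 1, 6, 8, 9, 5, 11, 7, 13, 14, 15, 16]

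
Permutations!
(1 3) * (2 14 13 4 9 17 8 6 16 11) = [0, 3, 14, 1, 9, 5, 16, 7, 6, 17, 10, 2, 12, 4, 13, 15, 11, 8] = (1 3)(2 14 13 4 9 17 8 6 16 11)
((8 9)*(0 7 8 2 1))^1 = (0 7 8 9 2 1)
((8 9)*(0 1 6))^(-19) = ((0 1 6)(8 9))^(-19) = (0 6 1)(8 9)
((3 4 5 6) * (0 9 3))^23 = (0 6 5 4 3 9)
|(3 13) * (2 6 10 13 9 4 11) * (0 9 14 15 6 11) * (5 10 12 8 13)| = |(0 9 4)(2 11)(3 14 15 6 12 8 13)(5 10)| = 42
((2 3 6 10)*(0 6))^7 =((0 6 10 2 3))^7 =(0 10 3 6 2)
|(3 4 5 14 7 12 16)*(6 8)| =|(3 4 5 14 7 12 16)(6 8)| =14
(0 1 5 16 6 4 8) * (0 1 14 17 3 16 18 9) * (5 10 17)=(0 14 5 18 9)(1 10 17 3 16 6 4 8)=[14, 10, 2, 16, 8, 18, 4, 7, 1, 0, 17, 11, 12, 13, 5, 15, 6, 3, 9]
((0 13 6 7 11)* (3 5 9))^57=(0 6 11 13 7)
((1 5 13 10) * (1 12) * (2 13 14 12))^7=((1 5 14 12)(2 13 10))^7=(1 12 14 5)(2 13 10)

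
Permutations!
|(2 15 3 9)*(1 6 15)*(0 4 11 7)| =|(0 4 11 7)(1 6 15 3 9 2)| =12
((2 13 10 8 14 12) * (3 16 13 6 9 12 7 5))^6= (2 9)(3 7 8 13)(5 14 10 16)(6 12)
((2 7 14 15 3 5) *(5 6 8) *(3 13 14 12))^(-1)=((2 7 12 3 6 8 5)(13 14 15))^(-1)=(2 5 8 6 3 12 7)(13 15 14)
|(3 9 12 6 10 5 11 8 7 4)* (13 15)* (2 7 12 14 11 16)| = 26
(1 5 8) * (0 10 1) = (0 10 1 5 8) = [10, 5, 2, 3, 4, 8, 6, 7, 0, 9, 1]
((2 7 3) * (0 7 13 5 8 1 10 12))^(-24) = ((0 7 3 2 13 5 8 1 10 12))^(-24) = (0 8 3 10 13)(1 2 12 5 7)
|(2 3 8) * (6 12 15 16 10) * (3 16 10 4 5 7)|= |(2 16 4 5 7 3 8)(6 12 15 10)|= 28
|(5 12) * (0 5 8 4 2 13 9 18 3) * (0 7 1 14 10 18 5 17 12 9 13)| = 6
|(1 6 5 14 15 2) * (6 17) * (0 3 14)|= 9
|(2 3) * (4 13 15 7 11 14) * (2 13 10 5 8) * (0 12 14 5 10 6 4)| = 24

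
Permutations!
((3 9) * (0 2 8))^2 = (9)(0 8 2)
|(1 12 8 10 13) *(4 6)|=10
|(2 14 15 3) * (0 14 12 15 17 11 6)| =20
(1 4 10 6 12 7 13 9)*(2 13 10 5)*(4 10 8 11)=(1 10 6 12 7 8 11 4 5 2 13 9)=[0, 10, 13, 3, 5, 2, 12, 8, 11, 1, 6, 4, 7, 9]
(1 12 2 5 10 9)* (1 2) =(1 12)(2 5 10 9) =[0, 12, 5, 3, 4, 10, 6, 7, 8, 2, 9, 11, 1]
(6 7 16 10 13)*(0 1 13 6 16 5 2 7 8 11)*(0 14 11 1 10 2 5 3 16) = (0 10 6 8 1 13)(2 7 3 16)(11 14) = [10, 13, 7, 16, 4, 5, 8, 3, 1, 9, 6, 14, 12, 0, 11, 15, 2]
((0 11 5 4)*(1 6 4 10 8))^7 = ((0 11 5 10 8 1 6 4))^7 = (0 4 6 1 8 10 5 11)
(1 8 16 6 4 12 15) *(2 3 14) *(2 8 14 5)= (1 14 8 16 6 4 12 15)(2 3 5)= [0, 14, 3, 5, 12, 2, 4, 7, 16, 9, 10, 11, 15, 13, 8, 1, 6]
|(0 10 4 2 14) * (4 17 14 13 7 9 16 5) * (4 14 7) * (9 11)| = 9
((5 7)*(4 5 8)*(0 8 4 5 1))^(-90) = (8)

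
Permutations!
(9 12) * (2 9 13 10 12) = (2 9)(10 12 13) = [0, 1, 9, 3, 4, 5, 6, 7, 8, 2, 12, 11, 13, 10]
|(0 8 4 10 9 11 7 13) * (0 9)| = |(0 8 4 10)(7 13 9 11)| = 4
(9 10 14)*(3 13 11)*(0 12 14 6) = [12, 1, 2, 13, 4, 5, 0, 7, 8, 10, 6, 3, 14, 11, 9] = (0 12 14 9 10 6)(3 13 11)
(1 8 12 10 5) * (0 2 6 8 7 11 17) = (0 2 6 8 12 10 5 1 7 11 17) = [2, 7, 6, 3, 4, 1, 8, 11, 12, 9, 5, 17, 10, 13, 14, 15, 16, 0]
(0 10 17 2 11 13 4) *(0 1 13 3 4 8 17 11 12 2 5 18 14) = (0 10 11 3 4 1 13 8 17 5 18 14)(2 12) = [10, 13, 12, 4, 1, 18, 6, 7, 17, 9, 11, 3, 2, 8, 0, 15, 16, 5, 14]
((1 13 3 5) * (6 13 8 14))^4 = (1 13 8 3 14 5 6)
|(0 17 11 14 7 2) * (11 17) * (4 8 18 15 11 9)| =10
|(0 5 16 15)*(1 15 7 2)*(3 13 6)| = 21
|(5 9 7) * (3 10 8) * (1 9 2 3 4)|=|(1 9 7 5 2 3 10 8 4)|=9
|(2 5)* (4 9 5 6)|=|(2 6 4 9 5)|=5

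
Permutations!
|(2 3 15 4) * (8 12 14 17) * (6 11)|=|(2 3 15 4)(6 11)(8 12 14 17)|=4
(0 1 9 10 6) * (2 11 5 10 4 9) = [1, 2, 11, 3, 9, 10, 0, 7, 8, 4, 6, 5] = (0 1 2 11 5 10 6)(4 9)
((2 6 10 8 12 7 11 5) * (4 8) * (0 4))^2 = (0 8 7 5 6)(2 10 4 12 11)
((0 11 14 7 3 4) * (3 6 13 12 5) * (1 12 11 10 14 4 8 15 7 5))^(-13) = (0 4 11 13 6 7 15 8 3 5 14 10)(1 12)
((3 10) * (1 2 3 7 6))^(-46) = (1 3 7)(2 10 6)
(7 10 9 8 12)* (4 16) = (4 16)(7 10 9 8 12) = [0, 1, 2, 3, 16, 5, 6, 10, 12, 8, 9, 11, 7, 13, 14, 15, 4]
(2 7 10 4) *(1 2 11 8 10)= (1 2 7)(4 11 8 10)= [0, 2, 7, 3, 11, 5, 6, 1, 10, 9, 4, 8]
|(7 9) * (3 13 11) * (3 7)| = 5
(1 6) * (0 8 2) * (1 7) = [8, 6, 0, 3, 4, 5, 7, 1, 2] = (0 8 2)(1 6 7)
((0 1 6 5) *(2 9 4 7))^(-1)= ((0 1 6 5)(2 9 4 7))^(-1)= (0 5 6 1)(2 7 4 9)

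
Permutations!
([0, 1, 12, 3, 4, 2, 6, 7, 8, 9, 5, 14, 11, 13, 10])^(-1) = [0, 1, 5, 3, 4, 10, 6, 7, 8, 9, 14, 12, 2, 13, 11]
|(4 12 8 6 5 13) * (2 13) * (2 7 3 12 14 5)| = 10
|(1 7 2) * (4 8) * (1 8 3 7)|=|(2 8 4 3 7)|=5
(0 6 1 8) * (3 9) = [6, 8, 2, 9, 4, 5, 1, 7, 0, 3] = (0 6 1 8)(3 9)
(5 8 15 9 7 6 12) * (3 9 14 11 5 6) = (3 9 7)(5 8 15 14 11)(6 12) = [0, 1, 2, 9, 4, 8, 12, 3, 15, 7, 10, 5, 6, 13, 11, 14]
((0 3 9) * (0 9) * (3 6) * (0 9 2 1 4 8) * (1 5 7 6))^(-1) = (0 8 4 1)(2 9 3 6 7 5)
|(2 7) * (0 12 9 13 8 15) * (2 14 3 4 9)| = |(0 12 2 7 14 3 4 9 13 8 15)| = 11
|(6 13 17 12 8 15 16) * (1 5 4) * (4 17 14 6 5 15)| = 24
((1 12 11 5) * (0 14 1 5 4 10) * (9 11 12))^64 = (0 14 1 9 11 4 10)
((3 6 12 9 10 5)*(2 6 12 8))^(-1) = (2 8 6)(3 5 10 9 12)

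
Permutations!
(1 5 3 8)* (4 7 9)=(1 5 3 8)(4 7 9)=[0, 5, 2, 8, 7, 3, 6, 9, 1, 4]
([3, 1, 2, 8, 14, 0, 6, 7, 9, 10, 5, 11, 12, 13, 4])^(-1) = [5, 1, 2, 0, 14, 10, 6, 7, 3, 8, 9, 11, 12, 13, 4]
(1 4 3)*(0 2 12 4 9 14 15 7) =(0 2 12 4 3 1 9 14 15 7) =[2, 9, 12, 1, 3, 5, 6, 0, 8, 14, 10, 11, 4, 13, 15, 7]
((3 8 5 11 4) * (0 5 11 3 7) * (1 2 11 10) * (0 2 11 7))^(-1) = (0 4 11 1 10 8 3 5)(2 7)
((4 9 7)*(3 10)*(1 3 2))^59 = (1 2 10 3)(4 7 9)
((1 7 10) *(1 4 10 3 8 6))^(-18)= (10)(1 3 6 7 8)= ((1 7 3 8 6)(4 10))^(-18)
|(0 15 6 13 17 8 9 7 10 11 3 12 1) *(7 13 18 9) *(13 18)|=|(0 15 6 13 17 8 7 10 11 3 12 1)(9 18)|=12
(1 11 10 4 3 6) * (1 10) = (1 11)(3 6 10 4) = [0, 11, 2, 6, 3, 5, 10, 7, 8, 9, 4, 1]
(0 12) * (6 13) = [12, 1, 2, 3, 4, 5, 13, 7, 8, 9, 10, 11, 0, 6] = (0 12)(6 13)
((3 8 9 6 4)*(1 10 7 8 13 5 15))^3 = ((1 10 7 8 9 6 4 3 13 5 15))^3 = (1 8 4 5 10 9 3 15 7 6 13)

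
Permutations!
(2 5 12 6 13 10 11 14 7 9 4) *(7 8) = (2 5 12 6 13 10 11 14 8 7 9 4) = [0, 1, 5, 3, 2, 12, 13, 9, 7, 4, 11, 14, 6, 10, 8]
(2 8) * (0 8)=(0 8 2)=[8, 1, 0, 3, 4, 5, 6, 7, 2]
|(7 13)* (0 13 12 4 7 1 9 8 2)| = |(0 13 1 9 8 2)(4 7 12)| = 6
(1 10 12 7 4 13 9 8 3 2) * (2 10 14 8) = (1 14 8 3 10 12 7 4 13 9 2) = [0, 14, 1, 10, 13, 5, 6, 4, 3, 2, 12, 11, 7, 9, 8]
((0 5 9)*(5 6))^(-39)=((0 6 5 9))^(-39)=(0 6 5 9)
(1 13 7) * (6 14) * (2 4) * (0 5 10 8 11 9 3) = (0 5 10 8 11 9 3)(1 13 7)(2 4)(6 14) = [5, 13, 4, 0, 2, 10, 14, 1, 11, 3, 8, 9, 12, 7, 6]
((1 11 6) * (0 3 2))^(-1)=((0 3 2)(1 11 6))^(-1)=(0 2 3)(1 6 11)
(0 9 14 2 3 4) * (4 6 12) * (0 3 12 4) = (0 9 14 2 12)(3 6 4) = [9, 1, 12, 6, 3, 5, 4, 7, 8, 14, 10, 11, 0, 13, 2]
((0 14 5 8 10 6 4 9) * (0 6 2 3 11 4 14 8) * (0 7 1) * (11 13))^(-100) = ((0 8 10 2 3 13 11 4 9 6 14 5 7 1))^(-100) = (0 7 14 9 11 3 10)(1 5 6 4 13 2 8)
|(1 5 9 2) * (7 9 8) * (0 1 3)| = |(0 1 5 8 7 9 2 3)| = 8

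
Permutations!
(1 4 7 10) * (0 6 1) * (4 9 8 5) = (0 6 1 9 8 5 4 7 10) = [6, 9, 2, 3, 7, 4, 1, 10, 5, 8, 0]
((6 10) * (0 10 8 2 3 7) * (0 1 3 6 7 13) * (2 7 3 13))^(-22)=((0 10 3 2 6 8 7 1 13))^(-22)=(0 8 10 7 3 1 2 13 6)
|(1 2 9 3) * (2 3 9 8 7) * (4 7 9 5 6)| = |(1 3)(2 8 9 5 6 4 7)| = 14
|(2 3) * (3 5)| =3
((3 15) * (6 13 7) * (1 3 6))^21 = ((1 3 15 6 13 7))^21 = (1 6)(3 13)(7 15)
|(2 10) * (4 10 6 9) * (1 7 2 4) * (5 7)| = |(1 5 7 2 6 9)(4 10)| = 6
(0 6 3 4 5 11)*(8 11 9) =(0 6 3 4 5 9 8 11) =[6, 1, 2, 4, 5, 9, 3, 7, 11, 8, 10, 0]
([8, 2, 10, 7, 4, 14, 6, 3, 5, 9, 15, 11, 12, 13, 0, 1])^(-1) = [14, 15, 1, 7, 4, 8, 6, 3, 0, 9, 2, 11, 12, 13, 5, 10]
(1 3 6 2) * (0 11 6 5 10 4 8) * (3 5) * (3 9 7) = [11, 5, 1, 9, 8, 10, 2, 3, 0, 7, 4, 6] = (0 11 6 2 1 5 10 4 8)(3 9 7)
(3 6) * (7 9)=[0, 1, 2, 6, 4, 5, 3, 9, 8, 7]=(3 6)(7 9)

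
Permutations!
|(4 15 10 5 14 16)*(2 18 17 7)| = 12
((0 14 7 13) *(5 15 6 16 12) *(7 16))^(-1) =((0 14 16 12 5 15 6 7 13))^(-1) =(0 13 7 6 15 5 12 16 14)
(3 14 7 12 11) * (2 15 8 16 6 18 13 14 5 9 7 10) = (2 15 8 16 6 18 13 14 10)(3 5 9 7 12 11) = [0, 1, 15, 5, 4, 9, 18, 12, 16, 7, 2, 3, 11, 14, 10, 8, 6, 17, 13]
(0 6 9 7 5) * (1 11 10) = (0 6 9 7 5)(1 11 10) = [6, 11, 2, 3, 4, 0, 9, 5, 8, 7, 1, 10]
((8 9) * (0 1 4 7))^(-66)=(9)(0 4)(1 7)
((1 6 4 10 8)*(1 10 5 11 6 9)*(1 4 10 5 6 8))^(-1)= ((1 9 4 6 10)(5 11 8))^(-1)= (1 10 6 4 9)(5 8 11)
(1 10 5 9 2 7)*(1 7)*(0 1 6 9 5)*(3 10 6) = (0 1 6 9 2 3 10) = [1, 6, 3, 10, 4, 5, 9, 7, 8, 2, 0]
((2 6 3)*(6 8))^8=((2 8 6 3))^8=(8)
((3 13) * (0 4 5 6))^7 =((0 4 5 6)(3 13))^7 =(0 6 5 4)(3 13)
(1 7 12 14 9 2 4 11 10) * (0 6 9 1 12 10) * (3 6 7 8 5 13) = (0 7 10 12 14 1 8 5 13 3 6 9 2 4 11) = [7, 8, 4, 6, 11, 13, 9, 10, 5, 2, 12, 0, 14, 3, 1]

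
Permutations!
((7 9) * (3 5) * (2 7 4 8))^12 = ((2 7 9 4 8)(3 5))^12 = (2 9 8 7 4)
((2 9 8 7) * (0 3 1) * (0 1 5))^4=((0 3 5)(2 9 8 7))^4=(9)(0 3 5)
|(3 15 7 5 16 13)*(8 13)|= |(3 15 7 5 16 8 13)|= 7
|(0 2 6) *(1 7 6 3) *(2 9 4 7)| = |(0 9 4 7 6)(1 2 3)| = 15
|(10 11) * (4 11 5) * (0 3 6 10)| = 7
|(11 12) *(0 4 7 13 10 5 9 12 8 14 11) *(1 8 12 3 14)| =|(0 4 7 13 10 5 9 3 14 11 12)(1 8)| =22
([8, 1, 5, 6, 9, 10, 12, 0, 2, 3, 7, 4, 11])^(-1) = (0 7 10 5 2 8)(3 9 4 11 12 6)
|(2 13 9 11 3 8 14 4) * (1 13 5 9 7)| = |(1 13 7)(2 5 9 11 3 8 14 4)| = 24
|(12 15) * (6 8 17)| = 6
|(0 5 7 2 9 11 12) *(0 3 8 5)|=8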